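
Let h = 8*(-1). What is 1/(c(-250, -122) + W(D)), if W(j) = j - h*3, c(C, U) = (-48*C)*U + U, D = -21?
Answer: -1/1464119 ≈ -6.8300e-7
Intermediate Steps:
h = -8
c(C, U) = U - 48*C*U (c(C, U) = -48*C*U + U = U - 48*C*U)
W(j) = 24 + j (W(j) = j - (-8)*3 = j - 1*(-24) = j + 24 = 24 + j)
1/(c(-250, -122) + W(D)) = 1/(-122*(1 - 48*(-250)) + (24 - 21)) = 1/(-122*(1 + 12000) + 3) = 1/(-122*12001 + 3) = 1/(-1464122 + 3) = 1/(-1464119) = -1/1464119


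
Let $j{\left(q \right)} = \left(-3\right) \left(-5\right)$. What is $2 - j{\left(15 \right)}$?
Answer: $-13$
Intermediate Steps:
$j{\left(q \right)} = 15$
$2 - j{\left(15 \right)} = 2 - 15 = -13$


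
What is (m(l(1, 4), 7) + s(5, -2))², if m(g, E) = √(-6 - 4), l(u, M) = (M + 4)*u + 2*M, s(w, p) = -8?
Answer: (8 - I*√10)² ≈ 54.0 - 50.596*I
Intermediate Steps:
l(u, M) = 2*M + u*(4 + M) (l(u, M) = (4 + M)*u + 2*M = u*(4 + M) + 2*M = 2*M + u*(4 + M))
m(g, E) = I*√10 (m(g, E) = √(-10) = I*√10)
(m(l(1, 4), 7) + s(5, -2))² = (I*√10 - 8)² = (-8 + I*√10)²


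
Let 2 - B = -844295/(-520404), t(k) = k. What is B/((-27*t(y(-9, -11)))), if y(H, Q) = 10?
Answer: -196513/140509080 ≈ -0.0013986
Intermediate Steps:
B = 196513/520404 (B = 2 - (-844295)/(-520404) = 2 - (-844295)*(-1)/520404 = 2 - 1*844295/520404 = 2 - 844295/520404 = 196513/520404 ≈ 0.37762)
B/((-27*t(y(-9, -11)))) = 196513/(520404*((-27*10))) = (196513/520404)/(-270) = (196513/520404)*(-1/270) = -196513/140509080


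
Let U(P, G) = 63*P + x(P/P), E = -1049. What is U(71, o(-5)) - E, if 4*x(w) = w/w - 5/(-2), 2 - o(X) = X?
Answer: 44183/8 ≈ 5522.9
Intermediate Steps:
o(X) = 2 - X
x(w) = 7/8 (x(w) = (w/w - 5/(-2))/4 = (1 - 5*(-1/2))/4 = (1 + 5/2)/4 = (1/4)*(7/2) = 7/8)
U(P, G) = 7/8 + 63*P (U(P, G) = 63*P + 7/8 = 7/8 + 63*P)
U(71, o(-5)) - E = (7/8 + 63*71) - 1*(-1049) = (7/8 + 4473) + 1049 = 35791/8 + 1049 = 44183/8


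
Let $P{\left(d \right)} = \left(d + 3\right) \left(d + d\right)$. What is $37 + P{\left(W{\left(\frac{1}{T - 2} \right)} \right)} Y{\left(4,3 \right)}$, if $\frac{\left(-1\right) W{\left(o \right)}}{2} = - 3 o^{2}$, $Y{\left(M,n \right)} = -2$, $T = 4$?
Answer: $10$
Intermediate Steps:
$W{\left(o \right)} = 6 o^{2}$ ($W{\left(o \right)} = - 2 \left(- 3 o^{2}\right) = 6 o^{2}$)
$P{\left(d \right)} = 2 d \left(3 + d\right)$ ($P{\left(d \right)} = \left(3 + d\right) 2 d = 2 d \left(3 + d\right)$)
$37 + P{\left(W{\left(\frac{1}{T - 2} \right)} \right)} Y{\left(4,3 \right)} = 37 + 2 \cdot 6 \left(\frac{1}{4 - 2}\right)^{2} \left(3 + 6 \left(\frac{1}{4 - 2}\right)^{2}\right) \left(-2\right) = 37 + 2 \cdot 6 \left(\frac{1}{2}\right)^{2} \left(3 + 6 \left(\frac{1}{2}\right)^{2}\right) \left(-2\right) = 37 + 2 \cdot \frac{6}{4} \left(3 + \frac{6}{4}\right) \left(-2\right) = 37 + 2 \cdot 6 \cdot \frac{1}{4} \left(3 + 6 \cdot \frac{1}{4}\right) \left(-2\right) = 37 + 2 \cdot \frac{3}{2} \left(3 + \frac{3}{2}\right) \left(-2\right) = 37 + 2 \cdot \frac{3}{2} \cdot \frac{9}{2} \left(-2\right) = 37 + \frac{27}{2} \left(-2\right) = 37 - 27 = 10$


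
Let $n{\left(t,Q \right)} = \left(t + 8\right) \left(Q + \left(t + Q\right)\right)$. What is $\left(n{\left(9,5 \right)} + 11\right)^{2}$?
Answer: $111556$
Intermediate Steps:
$n{\left(t,Q \right)} = \left(8 + t\right) \left(t + 2 Q\right)$ ($n{\left(t,Q \right)} = \left(8 + t\right) \left(Q + \left(Q + t\right)\right) = \left(8 + t\right) \left(t + 2 Q\right)$)
$\left(n{\left(9,5 \right)} + 11\right)^{2} = \left(\left(9^{2} + 8 \cdot 9 + 16 \cdot 5 + 2 \cdot 5 \cdot 9\right) + 11\right)^{2} = \left(\left(81 + 72 + 80 + 90\right) + 11\right)^{2} = \left(323 + 11\right)^{2} = 334^{2} = 111556$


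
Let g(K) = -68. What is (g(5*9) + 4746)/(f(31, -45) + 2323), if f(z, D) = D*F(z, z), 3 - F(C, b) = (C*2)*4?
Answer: 2339/6674 ≈ 0.35046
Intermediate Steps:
F(C, b) = 3 - 8*C (F(C, b) = 3 - C*2*4 = 3 - 2*C*4 = 3 - 8*C)
f(z, D) = D*(3 - 8*z)
(g(5*9) + 4746)/(f(31, -45) + 2323) = (-68 + 4746)/(-45*(3 - 8*31) + 2323) = 4678/(-45*(3 - 248) + 2323) = 4678/(-45*(-245) + 2323) = 4678/(11025 + 2323) = 4678/13348 = 4678*(1/13348) = 2339/6674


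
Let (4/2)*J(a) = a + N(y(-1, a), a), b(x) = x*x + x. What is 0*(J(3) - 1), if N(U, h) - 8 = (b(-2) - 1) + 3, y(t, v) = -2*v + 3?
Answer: 0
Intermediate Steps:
b(x) = x + x² (b(x) = x² + x = x + x²)
y(t, v) = 3 - 2*v
N(U, h) = 12 (N(U, h) = 8 + ((-2*(1 - 2) - 1) + 3) = 8 + ((-2*(-1) - 1) + 3) = 8 + ((2 - 1) + 3) = 8 + (1 + 3) = 8 + 4 = 12)
J(a) = 6 + a/2 (J(a) = (a + 12)/2 = (12 + a)/2 = 6 + a/2)
0*(J(3) - 1) = 0*((6 + (½)*3) - 1) = 0*((6 + 3/2) - 1) = 0*(15/2 - 1) = 0*(13/2) = 0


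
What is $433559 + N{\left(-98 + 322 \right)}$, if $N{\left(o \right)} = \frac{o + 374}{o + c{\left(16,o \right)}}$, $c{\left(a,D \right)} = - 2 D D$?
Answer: $\frac{21705697477}{50064} \approx 4.3356 \cdot 10^{5}$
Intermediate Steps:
$c{\left(a,D \right)} = - 2 D^{2}$
$N{\left(o \right)} = \frac{374 + o}{o - 2 o^{2}}$ ($N{\left(o \right)} = \frac{o + 374}{o - 2 o^{2}} = \frac{374 + o}{o - 2 o^{2}}$)
$433559 + N{\left(-98 + 322 \right)} = 433559 + \frac{-374 - \left(-98 + 322\right)}{\left(-98 + 322\right) \left(-1 + 2 \left(-98 + 322\right)\right)} = 433559 + \frac{-374 - 224}{224 \left(-1 + 2 \cdot 224\right)} = 433559 + \frac{-374 - 224}{224 \left(-1 + 448\right)} = 433559 + \frac{1}{224} \cdot \frac{1}{447} \left(-598\right) = 433559 - \frac{299}{50064} = \frac{21705697477}{50064}$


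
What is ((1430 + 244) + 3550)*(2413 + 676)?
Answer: 16136936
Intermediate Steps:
((1430 + 244) + 3550)*(2413 + 676) = (1674 + 3550)*3089 = 5224*3089 = 16136936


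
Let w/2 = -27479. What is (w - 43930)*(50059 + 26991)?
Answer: -7619320400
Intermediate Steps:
w = -54958 (w = 2*(-27479) = -54958)
(w - 43930)*(50059 + 26991) = (-54958 - 43930)*(50059 + 26991) = -98888*77050 = -7619320400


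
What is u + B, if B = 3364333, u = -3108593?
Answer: 255740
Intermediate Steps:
u + B = -3108593 + 3364333 = 255740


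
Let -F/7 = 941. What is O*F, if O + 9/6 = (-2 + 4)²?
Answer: -32935/2 ≈ -16468.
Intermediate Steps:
F = -6587 (F = -7*941 = -6587)
O = 5/2 (O = -3/2 + (-2 + 4)² = -3/2 + 2² = -3/2 + 4 = 5/2 ≈ 2.5000)
O*F = (5/2)*(-6587) = -32935/2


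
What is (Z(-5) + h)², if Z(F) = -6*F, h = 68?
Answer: 9604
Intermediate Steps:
(Z(-5) + h)² = (-6*(-5) + 68)² = (30 + 68)² = 98² = 9604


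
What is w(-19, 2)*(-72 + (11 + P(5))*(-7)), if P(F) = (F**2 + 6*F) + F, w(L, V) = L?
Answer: 10811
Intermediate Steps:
P(F) = F**2 + 7*F
w(-19, 2)*(-72 + (11 + P(5))*(-7)) = -19*(-72 + (11 + 5*(7 + 5))*(-7)) = -19*(-72 + (11 + 5*12)*(-7)) = -19*(-72 + (11 + 60)*(-7)) = -19*(-72 + 71*(-7)) = -19*(-72 - 497) = -19*(-569) = 10811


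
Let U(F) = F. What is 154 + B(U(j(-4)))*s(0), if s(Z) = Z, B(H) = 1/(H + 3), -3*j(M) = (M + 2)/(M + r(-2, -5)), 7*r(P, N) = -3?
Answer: 154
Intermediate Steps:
r(P, N) = -3/7 (r(P, N) = (1/7)*(-3) = -3/7)
j(M) = -(2 + M)/(3*(-3/7 + M)) (j(M) = -(M + 2)/(3*(M - 3/7)) = -(2 + M)/(3*(-3/7 + M)))
B(H) = 1/(3 + H)
154 + B(U(j(-4)))*s(0) = 154 + 0/(3 + 7*(-2 - 1*(-4))/(3*(-3 + 7*(-4)))) = 154 + 0/(3 + 7*(-2 + 4)/(3*(-3 - 28))) = 154 + 0/(3 + (7/3)*2/(-31)) = 154 + 0/(3 + (7/3)*(-1/31)*2) = 154 + 0/(3 - 14/93) = 154 + 0/(265/93) = 154 + (93/265)*0 = 154 + 0 = 154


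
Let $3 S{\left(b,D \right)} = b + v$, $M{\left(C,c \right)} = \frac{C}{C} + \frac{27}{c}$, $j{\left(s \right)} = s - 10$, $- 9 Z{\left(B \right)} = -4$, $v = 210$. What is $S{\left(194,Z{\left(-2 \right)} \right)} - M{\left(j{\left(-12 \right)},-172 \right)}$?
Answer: $\frac{69053}{516} \approx 133.82$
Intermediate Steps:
$Z{\left(B \right)} = \frac{4}{9}$ ($Z{\left(B \right)} = \left(- \frac{1}{9}\right) \left(-4\right) = \frac{4}{9}$)
$j{\left(s \right)} = -10 + s$
$M{\left(C,c \right)} = 1 + \frac{27}{c}$
$S{\left(b,D \right)} = 70 + \frac{b}{3}$ ($S{\left(b,D \right)} = \frac{b + 210}{3} = \frac{210 + b}{3} = 70 + \frac{b}{3}$)
$S{\left(194,Z{\left(-2 \right)} \right)} - M{\left(j{\left(-12 \right)},-172 \right)} = \left(70 + \frac{1}{3} \cdot 194\right) - \frac{27 - 172}{-172} = \left(70 + \frac{194}{3}\right) - \left(- \frac{1}{172}\right) \left(-145\right) = \frac{404}{3} - \frac{145}{172} = \frac{69053}{516}$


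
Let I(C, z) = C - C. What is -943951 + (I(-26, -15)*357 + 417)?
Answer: -943534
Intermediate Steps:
I(C, z) = 0
-943951 + (I(-26, -15)*357 + 417) = -943951 + (0*357 + 417) = -943951 + (0 + 417) = -943951 + 417 = -943534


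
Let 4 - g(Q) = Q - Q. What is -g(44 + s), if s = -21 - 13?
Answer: -4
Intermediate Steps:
s = -34
g(Q) = 4 (g(Q) = 4 - (Q - Q) = 4 - 1*0 = 4 + 0 = 4)
-g(44 + s) = -1*4 = -4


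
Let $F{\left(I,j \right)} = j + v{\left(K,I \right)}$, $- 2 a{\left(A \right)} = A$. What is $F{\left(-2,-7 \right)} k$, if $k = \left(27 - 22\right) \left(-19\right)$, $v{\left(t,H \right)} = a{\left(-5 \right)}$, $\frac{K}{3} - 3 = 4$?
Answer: $\frac{855}{2} \approx 427.5$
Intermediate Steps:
$K = 21$ ($K = 9 + 3 \cdot 4 = 9 + 12 = 21$)
$a{\left(A \right)} = - \frac{A}{2}$
$v{\left(t,H \right)} = \frac{5}{2}$ ($v{\left(t,H \right)} = \left(- \frac{1}{2}\right) \left(-5\right) = \frac{5}{2}$)
$F{\left(I,j \right)} = \frac{5}{2} + j$ ($F{\left(I,j \right)} = j + \frac{5}{2} = \frac{5}{2} + j$)
$k = -95$ ($k = 5 \left(-19\right) = -95$)
$F{\left(-2,-7 \right)} k = \left(\frac{5}{2} - 7\right) \left(-95\right) = \left(- \frac{9}{2}\right) \left(-95\right) = \frac{855}{2}$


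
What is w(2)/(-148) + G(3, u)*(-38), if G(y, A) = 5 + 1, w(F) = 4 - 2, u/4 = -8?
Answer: -16873/74 ≈ -228.01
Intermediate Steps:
u = -32 (u = 4*(-8) = -32)
w(F) = 2
G(y, A) = 6
w(2)/(-148) + G(3, u)*(-38) = 2/(-148) + 6*(-38) = 2*(-1/148) - 228 = -1/74 - 228 = -16873/74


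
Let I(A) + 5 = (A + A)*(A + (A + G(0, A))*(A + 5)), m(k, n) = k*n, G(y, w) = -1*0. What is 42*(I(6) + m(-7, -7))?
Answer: 38136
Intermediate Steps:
G(y, w) = 0
I(A) = -5 + 2*A*(A + A*(5 + A)) (I(A) = -5 + (A + A)*(A + (A + 0)*(A + 5)) = -5 + (2*A)*(A + A*(5 + A)) = -5 + 2*A*(A + A*(5 + A)))
42*(I(6) + m(-7, -7)) = 42*((-5 + 2*6³ + 12*6²) - 7*(-7)) = 42*((-5 + 2*216 + 12*36) + 49) = 42*((-5 + 432 + 432) + 49) = 42*(859 + 49) = 42*908 = 38136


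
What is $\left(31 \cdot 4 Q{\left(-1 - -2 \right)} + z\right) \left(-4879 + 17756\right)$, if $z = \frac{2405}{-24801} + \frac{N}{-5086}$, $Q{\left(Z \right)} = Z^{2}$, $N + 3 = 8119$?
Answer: $\frac{99330481028243}{63068943} \approx 1.575 \cdot 10^{6}$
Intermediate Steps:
$N = 8116$ ($N = -3 + 8119 = 8116$)
$z = - \frac{106758373}{63068943}$ ($z = \frac{2405}{-24801} + \frac{8116}{-5086} = 2405 \left(- \frac{1}{24801}\right) + 8116 \left(- \frac{1}{5086}\right) = - \frac{2405}{24801} - \frac{4058}{2543} = - \frac{106758373}{63068943} \approx -1.6927$)
$\left(31 \cdot 4 Q{\left(-1 - -2 \right)} + z\right) \left(-4879 + 17756\right) = \left(31 \cdot 4 \left(-1 - -2\right)^{2} - \frac{106758373}{63068943}\right) \left(-4879 + 17756\right) = \left(124 \left(-1 + 2\right)^{2} - \frac{106758373}{63068943}\right) 12877 = \left(124 \cdot 1^{2} - \frac{106758373}{63068943}\right) 12877 = \left(124 \cdot 1 - \frac{106758373}{63068943}\right) 12877 = \left(124 - \frac{106758373}{63068943}\right) 12877 = \frac{7713790559}{63068943} \cdot 12877 = \frac{99330481028243}{63068943}$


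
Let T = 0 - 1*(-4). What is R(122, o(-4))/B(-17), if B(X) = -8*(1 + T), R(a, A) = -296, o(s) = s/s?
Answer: 37/5 ≈ 7.4000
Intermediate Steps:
o(s) = 1
T = 4 (T = 0 + 4 = 4)
B(X) = -40 (B(X) = -8*(1 + 4) = -8*5 = -40)
R(122, o(-4))/B(-17) = -296/(-40) = -296*(-1/40) = 37/5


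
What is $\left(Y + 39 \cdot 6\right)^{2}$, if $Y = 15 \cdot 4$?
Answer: $86436$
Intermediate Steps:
$Y = 60$
$\left(Y + 39 \cdot 6\right)^{2} = \left(60 + 39 \cdot 6\right)^{2} = \left(60 + 234\right)^{2} = 294^{2} = 86436$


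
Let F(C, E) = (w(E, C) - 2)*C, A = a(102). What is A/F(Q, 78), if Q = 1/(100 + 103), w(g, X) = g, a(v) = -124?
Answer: -6293/19 ≈ -331.21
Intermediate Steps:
A = -124
Q = 1/203 ≈ 0.0049261
F(C, E) = C*(-2 + E) (F(C, E) = (E - 2)*C = (-2 + E)*C = C*(-2 + E))
A/F(Q, 78) = -124*203/(-2 + 78) = -124/((1/203)*76) = -124/76/203 = -124*203/76 = -6293/19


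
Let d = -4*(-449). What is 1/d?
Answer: 1/1796 ≈ 0.00055679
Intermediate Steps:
d = 1796
1/d = 1/1796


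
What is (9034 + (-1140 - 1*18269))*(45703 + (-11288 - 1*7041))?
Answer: -284005250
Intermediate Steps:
(9034 + (-1140 - 1*18269))*(45703 + (-11288 - 1*7041)) = (9034 + (-1140 - 18269))*(45703 + (-11288 - 7041)) = (9034 - 19409)*(45703 - 18329) = -10375*27374 = -284005250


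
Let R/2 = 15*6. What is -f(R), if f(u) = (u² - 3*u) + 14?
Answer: -31874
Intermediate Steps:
R = 180 (R = 2*(15*6) = 2*90 = 180)
f(u) = 14 + u² - 3*u
-f(R) = -(14 + 180² - 3*180) = -(14 + 32400 - 540) = -1*31874 = -31874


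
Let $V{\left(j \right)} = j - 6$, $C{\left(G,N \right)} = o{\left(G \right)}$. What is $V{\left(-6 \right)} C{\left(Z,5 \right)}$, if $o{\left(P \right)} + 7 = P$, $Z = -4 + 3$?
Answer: $96$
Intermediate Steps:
$Z = -1$
$o{\left(P \right)} = -7 + P$
$C{\left(G,N \right)} = -7 + G$
$V{\left(j \right)} = -6 + j$
$V{\left(-6 \right)} C{\left(Z,5 \right)} = \left(-6 - 6\right) \left(-7 - 1\right) = \left(-12\right) \left(-8\right) = 96$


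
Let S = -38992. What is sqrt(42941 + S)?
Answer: sqrt(3949) ≈ 62.841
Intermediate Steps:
sqrt(42941 + S) = sqrt(42941 - 38992) = sqrt(3949)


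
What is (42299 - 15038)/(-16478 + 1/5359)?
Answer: -146091699/88305601 ≈ -1.6544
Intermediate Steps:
(42299 - 15038)/(-16478 + 1/5359) = 27261/(-16478 + 1/5359) = 27261/(-88305601/5359) = 27261*(-5359/88305601) = -146091699/88305601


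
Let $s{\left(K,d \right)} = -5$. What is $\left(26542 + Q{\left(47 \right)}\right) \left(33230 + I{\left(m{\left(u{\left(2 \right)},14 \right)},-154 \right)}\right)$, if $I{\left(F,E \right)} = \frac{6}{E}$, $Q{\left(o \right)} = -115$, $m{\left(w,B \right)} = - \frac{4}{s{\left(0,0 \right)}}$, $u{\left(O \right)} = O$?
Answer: $\frac{67618949889}{77} \approx 8.7817 \cdot 10^{8}$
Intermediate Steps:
$m{\left(w,B \right)} = \frac{4}{5}$ ($m{\left(w,B \right)} = - \frac{4}{-5} = \left(-4\right) \left(- \frac{1}{5}\right) = \frac{4}{5}$)
$\left(26542 + Q{\left(47 \right)}\right) \left(33230 + I{\left(m{\left(u{\left(2 \right)},14 \right)},-154 \right)}\right) = \left(26542 - 115\right) \left(33230 + \frac{6}{-154}\right) = 26427 \left(33230 + 6 \left(- \frac{1}{154}\right)\right) = 26427 \left(33230 - \frac{3}{77}\right) = 26427 \cdot \frac{2558707}{77} = \frac{67618949889}{77}$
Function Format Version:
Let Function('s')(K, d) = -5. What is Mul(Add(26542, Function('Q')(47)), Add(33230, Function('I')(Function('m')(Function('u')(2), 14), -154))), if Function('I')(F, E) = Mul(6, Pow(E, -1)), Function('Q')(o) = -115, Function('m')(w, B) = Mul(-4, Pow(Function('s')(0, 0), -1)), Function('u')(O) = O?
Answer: Rational(67618949889, 77) ≈ 8.7817e+8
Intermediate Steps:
Function('m')(w, B) = Rational(4, 5) (Function('m')(w, B) = Mul(-4, Pow(-5, -1)) = Mul(-4, Rational(-1, 5)) = Rational(4, 5))
Mul(Add(26542, Function('Q')(47)), Add(33230, Function('I')(Function('m')(Function('u')(2), 14), -154))) = Mul(Add(26542, -115), Add(33230, Mul(6, Pow(-154, -1)))) = Mul(26427, Add(33230, Mul(6, Rational(-1, 154)))) = Mul(26427, Add(33230, Rational(-3, 77))) = Mul(26427, Rational(2558707, 77)) = Rational(67618949889, 77)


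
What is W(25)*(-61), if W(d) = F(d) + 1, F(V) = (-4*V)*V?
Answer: 152439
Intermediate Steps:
F(V) = -4*V²
W(d) = 1 - 4*d² (W(d) = -4*d² + 1 = 1 - 4*d²)
W(25)*(-61) = (1 - 4*25²)*(-61) = (1 - 4*625)*(-61) = (1 - 2500)*(-61) = -2499*(-61) = 152439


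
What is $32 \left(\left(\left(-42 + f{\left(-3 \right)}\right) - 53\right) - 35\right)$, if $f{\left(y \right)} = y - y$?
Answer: $-4160$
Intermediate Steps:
$f{\left(y \right)} = 0$
$32 \left(\left(\left(-42 + f{\left(-3 \right)}\right) - 53\right) - 35\right) = 32 \left(\left(\left(-42 + 0\right) - 53\right) - 35\right) = 32 \left(\left(-42 - 53\right) - 35\right) = 32 \left(-95 - 35\right) = 32 \left(-130\right) = -4160$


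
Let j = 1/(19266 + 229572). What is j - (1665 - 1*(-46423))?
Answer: -11966121743/248838 ≈ -48088.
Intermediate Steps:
j = 1/248838 ≈ 4.0187e-6
j - (1665 - 1*(-46423)) = 1/248838 - (1665 - 1*(-46423)) = 1/248838 - (1665 + 46423) = 1/248838 - 1*48088 = 1/248838 - 48088 = -11966121743/248838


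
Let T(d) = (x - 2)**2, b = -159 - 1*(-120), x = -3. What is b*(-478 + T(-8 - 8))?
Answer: 17667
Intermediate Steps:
b = -39 (b = -159 + 120 = -39)
T(d) = 25 (T(d) = (-3 - 2)**2 = (-5)**2 = 25)
b*(-478 + T(-8 - 8)) = -39*(-478 + 25) = -39*(-453) = 17667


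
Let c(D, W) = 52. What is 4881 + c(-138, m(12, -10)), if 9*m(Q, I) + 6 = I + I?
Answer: 4933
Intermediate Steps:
m(Q, I) = -2/3 + 2*I/9 (m(Q, I) = -2/3 + (I + I)/9 = -2/3 + (2*I)/9 = -2/3 + 2*I/9)
4881 + c(-138, m(12, -10)) = 4881 + 52 = 4933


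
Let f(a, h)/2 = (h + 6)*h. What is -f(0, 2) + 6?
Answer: -26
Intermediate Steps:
f(a, h) = 2*h*(6 + h) (f(a, h) = 2*((h + 6)*h) = 2*((6 + h)*h) = 2*(h*(6 + h)) = 2*h*(6 + h))
-f(0, 2) + 6 = -2*2*(6 + 2) + 6 = -2*2*8 + 6 = -1*32 + 6 = -32 + 6 = -26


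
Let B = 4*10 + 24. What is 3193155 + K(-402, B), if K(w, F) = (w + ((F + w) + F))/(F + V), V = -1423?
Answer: 4339498321/1359 ≈ 3.1932e+6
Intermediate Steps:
B = 64 (B = 40 + 24 = 64)
K(w, F) = (2*F + 2*w)/(-1423 + F) (K(w, F) = (w + ((F + w) + F))/(F - 1423) = (w + (w + 2*F))/(-1423 + F) = (2*F + 2*w)/(-1423 + F))
3193155 + K(-402, B) = 3193155 + 2*(64 - 402)/(-1423 + 64) = 3193155 + 2*(-338)/(-1359) = 3193155 + 2*(-1/1359)*(-338) = 3193155 + 676/1359 = 4339498321/1359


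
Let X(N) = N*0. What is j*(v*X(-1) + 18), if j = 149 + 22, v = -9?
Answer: 3078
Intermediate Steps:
X(N) = 0
j = 171
j*(v*X(-1) + 18) = 171*(-9*0 + 18) = 171*(0 + 18) = 171*18 = 3078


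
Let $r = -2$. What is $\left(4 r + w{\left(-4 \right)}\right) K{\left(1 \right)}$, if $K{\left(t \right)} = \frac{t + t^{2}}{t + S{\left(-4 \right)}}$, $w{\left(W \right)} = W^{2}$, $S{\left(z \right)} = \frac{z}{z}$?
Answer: $8$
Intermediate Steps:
$S{\left(z \right)} = 1$
$K{\left(t \right)} = \frac{t + t^{2}}{1 + t}$ ($K{\left(t \right)} = \frac{t + t^{2}}{t + 1} = \frac{t + t^{2}}{1 + t}$)
$\left(4 r + w{\left(-4 \right)}\right) K{\left(1 \right)} = \left(4 \left(-2\right) + \left(-4\right)^{2}\right) 1 = \left(-8 + 16\right) 1 = 8 \cdot 1 = 8$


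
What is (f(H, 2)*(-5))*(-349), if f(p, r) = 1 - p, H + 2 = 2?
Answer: 1745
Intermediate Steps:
H = 0 (H = -2 + 2 = 0)
(f(H, 2)*(-5))*(-349) = ((1 - 1*0)*(-5))*(-349) = ((1 + 0)*(-5))*(-349) = (1*(-5))*(-349) = -5*(-349) = 1745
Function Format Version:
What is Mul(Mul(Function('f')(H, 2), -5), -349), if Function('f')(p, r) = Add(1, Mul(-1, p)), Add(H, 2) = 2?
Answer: 1745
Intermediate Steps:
H = 0 (H = Add(-2, 2) = 0)
Mul(Mul(Function('f')(H, 2), -5), -349) = Mul(Mul(Add(1, Mul(-1, 0)), -5), -349) = Mul(Mul(Add(1, 0), -5), -349) = Mul(Mul(1, -5), -349) = Mul(-5, -349) = 1745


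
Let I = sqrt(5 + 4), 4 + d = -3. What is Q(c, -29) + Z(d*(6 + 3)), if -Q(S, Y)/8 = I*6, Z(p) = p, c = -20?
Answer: -207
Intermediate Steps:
d = -7 (d = -4 - 3 = -7)
I = 3 (I = sqrt(9) = 3)
Q(S, Y) = -144 (Q(S, Y) = -24*6 = -8*18 = -144)
Q(c, -29) + Z(d*(6 + 3)) = -144 - 7*(6 + 3) = -144 - 7*9 = -144 - 63 = -207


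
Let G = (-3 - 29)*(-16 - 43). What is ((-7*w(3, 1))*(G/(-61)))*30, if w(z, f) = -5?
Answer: -1982400/61 ≈ -32498.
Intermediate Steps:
G = 1888 (G = -32*(-59) = 1888)
((-7*w(3, 1))*(G/(-61)))*30 = ((-7*(-5))*(1888/(-61)))*30 = (35*(1888*(-1/61)))*30 = (35*(-1888/61))*30 = -66080/61*30 = -1982400/61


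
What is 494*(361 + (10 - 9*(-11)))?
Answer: 232180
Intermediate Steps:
494*(361 + (10 - 9*(-11))) = 494*(361 + (10 + 99)) = 494*(361 + 109) = 494*470 = 232180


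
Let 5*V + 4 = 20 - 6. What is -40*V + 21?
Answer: -59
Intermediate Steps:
V = 2 (V = -⅘ + (20 - 6)/5 = -⅘ + (⅕)*14 = -⅘ + 14/5 = 2)
-40*V + 21 = -40*2 + 21 = -80 + 21 = -59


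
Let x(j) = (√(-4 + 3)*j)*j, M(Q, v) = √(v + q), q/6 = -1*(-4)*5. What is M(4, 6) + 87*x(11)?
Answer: 3*√14 + 10527*I ≈ 11.225 + 10527.0*I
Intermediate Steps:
q = 120 (q = 6*(-1*(-4)*5) = 6*(4*5) = 6*20 = 120)
M(Q, v) = √(120 + v) (M(Q, v) = √(v + 120) = √(120 + v))
x(j) = I*j² (x(j) = (√(-1)*j)*j = (I*j)*j = I*j²)
M(4, 6) + 87*x(11) = √(120 + 6) + 87*(I*11²) = √126 + 87*(I*121) = 3*√14 + 87*(121*I) = 3*√14 + 10527*I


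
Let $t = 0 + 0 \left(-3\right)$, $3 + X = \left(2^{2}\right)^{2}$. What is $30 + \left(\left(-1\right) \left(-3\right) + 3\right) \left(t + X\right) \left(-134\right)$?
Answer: $-10422$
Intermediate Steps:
$X = 13$ ($X = -3 + \left(2^{2}\right)^{2} = -3 + 4^{2} = -3 + 16 = 13$)
$t = 0$ ($t = 0 + 0 = 0$)
$30 + \left(\left(-1\right) \left(-3\right) + 3\right) \left(t + X\right) \left(-134\right) = 30 + \left(\left(-1\right) \left(-3\right) + 3\right) \left(0 + 13\right) \left(-134\right) = 30 + \left(3 + 3\right) 13 \left(-134\right) = 30 + 6 \cdot 13 \left(-134\right) = 30 + 78 \left(-134\right) = 30 - 10452 = -10422$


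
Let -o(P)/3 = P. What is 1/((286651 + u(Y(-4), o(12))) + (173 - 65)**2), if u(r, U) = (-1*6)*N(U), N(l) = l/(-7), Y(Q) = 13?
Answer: 7/2087989 ≈ 3.3525e-6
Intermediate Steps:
o(P) = -3*P
N(l) = -l/7 (N(l) = l*(-1/7) = -l/7)
u(r, U) = 6*U/7 (u(r, U) = (-1*6)*(-U/7) = -(-6)*U/7 = 6*U/7)
1/((286651 + u(Y(-4), o(12))) + (173 - 65)**2) = 1/((286651 + 6*(-3*12)/7) + (173 - 65)**2) = 1/((286651 + (6/7)*(-36)) + 108**2) = 1/((286651 - 216/7) + 11664) = 1/(2006341/7 + 11664) = 1/(2087989/7) = 7/2087989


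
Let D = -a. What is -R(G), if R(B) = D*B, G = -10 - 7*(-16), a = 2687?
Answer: 274074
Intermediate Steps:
D = -2687 (D = -1*2687 = -2687)
G = 102 (G = -10 + 112 = 102)
R(B) = -2687*B
-R(G) = -(-2687)*102 = -1*(-274074) = 274074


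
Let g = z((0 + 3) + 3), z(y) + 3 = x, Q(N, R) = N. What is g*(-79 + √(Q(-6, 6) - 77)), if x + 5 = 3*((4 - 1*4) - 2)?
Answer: 1106 - 14*I*√83 ≈ 1106.0 - 127.55*I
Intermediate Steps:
x = -11 (x = -5 + 3*((4 - 1*4) - 2) = -5 + 3*((4 - 4) - 2) = -5 + 3*(0 - 2) = -5 + 3*(-2) = -5 - 6 = -11)
z(y) = -14 (z(y) = -3 - 11 = -14)
g = -14
g*(-79 + √(Q(-6, 6) - 77)) = -14*(-79 + √(-6 - 77)) = -14*(-79 + √(-83)) = -14*(-79 + I*√83) = 1106 - 14*I*√83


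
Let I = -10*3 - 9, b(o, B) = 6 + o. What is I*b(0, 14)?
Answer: -234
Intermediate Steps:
I = -39 (I = -30 - 9 = -39)
I*b(0, 14) = -39*(6 + 0) = -39*6 = -234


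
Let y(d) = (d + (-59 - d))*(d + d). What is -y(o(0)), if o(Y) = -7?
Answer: -826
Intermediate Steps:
y(d) = -118*d
-y(o(0)) = -(-118)*(-7) = -1*826 = -826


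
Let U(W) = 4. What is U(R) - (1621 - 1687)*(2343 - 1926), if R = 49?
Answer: 27526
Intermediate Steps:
U(R) - (1621 - 1687)*(2343 - 1926) = 4 - (1621 - 1687)*(2343 - 1926) = 4 - (-66)*417 = 4 - 1*(-27522) = 4 + 27522 = 27526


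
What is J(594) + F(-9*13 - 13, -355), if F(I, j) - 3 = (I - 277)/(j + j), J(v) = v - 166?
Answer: 306417/710 ≈ 431.57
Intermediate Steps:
J(v) = -166 + v
F(I, j) = 3 + (-277 + I)/(2*j) (F(I, j) = 3 + (I - 277)/(j + j) = 3 + (-277 + I)/((2*j)) = 3 + (-277 + I)*(1/(2*j)) = 3 + (-277 + I)/(2*j))
J(594) + F(-9*13 - 13, -355) = (-166 + 594) + (1/2)*(-277 + (-9*13 - 13) + 6*(-355))/(-355) = 428 + (1/2)*(-1/355)*(-277 + (-117 - 13) - 2130) = 428 + (1/2)*(-1/355)*(-277 - 130 - 2130) = 428 + (1/2)*(-1/355)*(-2537) = 428 + 2537/710 = 306417/710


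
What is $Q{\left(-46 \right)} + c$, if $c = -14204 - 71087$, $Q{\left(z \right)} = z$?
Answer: $-85337$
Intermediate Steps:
$c = -85291$
$Q{\left(-46 \right)} + c = -46 - 85291 = -85337$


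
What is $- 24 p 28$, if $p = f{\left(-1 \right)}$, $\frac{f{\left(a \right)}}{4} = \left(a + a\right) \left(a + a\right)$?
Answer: $-10752$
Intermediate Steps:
$f{\left(a \right)} = 16 a^{2}$ ($f{\left(a \right)} = 4 \left(a + a\right) \left(a + a\right) = 4 \cdot 2 a 2 a = 4 \cdot 4 a^{2} = 16 a^{2}$)
$p = 16$ ($p = 16 \left(-1\right)^{2} = 16 \cdot 1 = 16$)
$- 24 p 28 = \left(-24\right) 16 \cdot 28 = \left(-384\right) 28 = -10752$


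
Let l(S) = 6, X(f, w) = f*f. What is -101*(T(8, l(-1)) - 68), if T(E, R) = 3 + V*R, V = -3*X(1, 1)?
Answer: 8383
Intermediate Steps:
X(f, w) = f²
V = -3 (V = -3*1² = -3*1 = -3)
T(E, R) = 3 - 3*R
-101*(T(8, l(-1)) - 68) = -101*((3 - 3*6) - 68) = -101*((3 - 18) - 68) = -101*(-15 - 68) = -101*(-83) = 8383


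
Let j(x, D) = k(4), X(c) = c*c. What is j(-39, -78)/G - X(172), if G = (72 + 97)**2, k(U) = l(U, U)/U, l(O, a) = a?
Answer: -844948623/28561 ≈ -29584.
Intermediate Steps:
X(c) = c**2
k(U) = 1 (k(U) = U/U = 1)
j(x, D) = 1
G = 28561 (G = 169**2 = 28561)
j(-39, -78)/G - X(172) = 1/28561 - 1*172**2 = 1*(1/28561) - 1*29584 = 1/28561 - 29584 = -844948623/28561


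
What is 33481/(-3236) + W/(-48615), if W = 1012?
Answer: -1630953647/157318140 ≈ -10.367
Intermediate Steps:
33481/(-3236) + W/(-48615) = 33481/(-3236) + 1012/(-48615) = 33481*(-1/3236) + 1012*(-1/48615) = -33481/3236 - 1012/48615 = -1630953647/157318140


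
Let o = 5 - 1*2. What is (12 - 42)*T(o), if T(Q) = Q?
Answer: -90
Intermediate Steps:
o = 3 (o = 5 - 2 = 3)
(12 - 42)*T(o) = (12 - 42)*3 = -30*3 = -90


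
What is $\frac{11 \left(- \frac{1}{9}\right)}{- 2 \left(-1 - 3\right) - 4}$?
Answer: $- \frac{11}{36} \approx -0.30556$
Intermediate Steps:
$\frac{11 \left(- \frac{1}{9}\right)}{- 2 \left(-1 - 3\right) - 4} = \frac{11 \left(\left(-1\right) \frac{1}{9}\right)}{\left(-2\right) \left(-4\right) - 4} = \frac{11 \left(- \frac{1}{9}\right)}{8 - 4} = - \frac{11}{9 \cdot 4} = \left(- \frac{11}{9}\right) \frac{1}{4} = - \frac{11}{36}$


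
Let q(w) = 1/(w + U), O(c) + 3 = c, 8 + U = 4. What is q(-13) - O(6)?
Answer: -52/17 ≈ -3.0588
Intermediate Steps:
U = -4 (U = -8 + 4 = -4)
O(c) = -3 + c
q(w) = 1/(-4 + w) (q(w) = 1/(w - 4) = 1/(-4 + w))
q(-13) - O(6) = 1/(-4 - 13) - (-3 + 6) = 1/(-17) - 1*3 = -1/17 - 3 = -52/17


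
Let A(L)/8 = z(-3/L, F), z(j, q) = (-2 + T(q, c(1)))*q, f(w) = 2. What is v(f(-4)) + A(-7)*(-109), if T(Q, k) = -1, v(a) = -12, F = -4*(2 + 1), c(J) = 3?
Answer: -31404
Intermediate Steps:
F = -12 (F = -4*3 = -12)
z(j, q) = -3*q (z(j, q) = (-2 - 1)*q = -3*q)
A(L) = 288 (A(L) = 8*(-3*(-12)) = 8*36 = 288)
v(f(-4)) + A(-7)*(-109) = -12 + 288*(-109) = -12 - 31392 = -31404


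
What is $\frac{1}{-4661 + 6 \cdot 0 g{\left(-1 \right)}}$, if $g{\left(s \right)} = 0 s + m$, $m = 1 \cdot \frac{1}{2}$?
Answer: $- \frac{1}{4661} \approx -0.00021455$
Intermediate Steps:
$m = \frac{1}{2}$ ($m = 1 \cdot \frac{1}{2} = \frac{1}{2} \approx 0.5$)
$g{\left(s \right)} = \frac{1}{2}$ ($g{\left(s \right)} = 0 s + \frac{1}{2} = 0 + \frac{1}{2} = \frac{1}{2}$)
$\frac{1}{-4661 + 6 \cdot 0 g{\left(-1 \right)}} = \frac{1}{-4661 + 6 \cdot 0 \cdot \frac{1}{2}} = \frac{1}{-4661 + 0 \cdot \frac{1}{2}} = \frac{1}{-4661 + 0} = \frac{1}{-4661} = - \frac{1}{4661}$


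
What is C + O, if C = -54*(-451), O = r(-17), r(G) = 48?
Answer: 24402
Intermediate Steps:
O = 48
C = 24354
C + O = 24354 + 48 = 24402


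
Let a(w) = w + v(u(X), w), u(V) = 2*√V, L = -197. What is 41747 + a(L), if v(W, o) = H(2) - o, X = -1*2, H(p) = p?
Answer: 41749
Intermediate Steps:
X = -2
v(W, o) = 2 - o
a(w) = 2 (a(w) = w + (2 - w) = 2)
41747 + a(L) = 41747 + 2 = 41749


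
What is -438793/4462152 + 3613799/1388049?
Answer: 5172084750197/2064561873816 ≈ 2.5052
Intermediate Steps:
-438793/4462152 + 3613799/1388049 = 5172084750197/2064561873816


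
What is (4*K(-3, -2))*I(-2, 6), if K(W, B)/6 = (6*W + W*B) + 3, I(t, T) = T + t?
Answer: -864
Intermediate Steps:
K(W, B) = 18 + 36*W + 6*B*W (K(W, B) = 6*((6*W + W*B) + 3) = 6*((6*W + B*W) + 3) = 6*(3 + 6*W + B*W) = 18 + 36*W + 6*B*W)
(4*K(-3, -2))*I(-2, 6) = (4*(18 + 36*(-3) + 6*(-2)*(-3)))*(6 - 2) = (4*(18 - 108 + 36))*4 = (4*(-54))*4 = -216*4 = -864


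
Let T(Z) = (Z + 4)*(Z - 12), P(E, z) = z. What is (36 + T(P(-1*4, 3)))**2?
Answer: 729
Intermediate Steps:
T(Z) = (-12 + Z)*(4 + Z) (T(Z) = (4 + Z)*(-12 + Z) = (-12 + Z)*(4 + Z))
(36 + T(P(-1*4, 3)))**2 = (36 + (-48 + 3**2 - 8*3))**2 = (36 + (-48 + 9 - 24))**2 = (36 - 63)**2 = (-27)**2 = 729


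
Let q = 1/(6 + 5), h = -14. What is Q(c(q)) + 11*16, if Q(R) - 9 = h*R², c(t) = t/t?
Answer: 171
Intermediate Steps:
q = 1/11 ≈ 0.090909
c(t) = 1
Q(R) = 9 - 14*R²
Q(c(q)) + 11*16 = (9 - 14*1²) + 11*16 = (9 - 14*1) + 176 = (9 - 14) + 176 = -5 + 176 = 171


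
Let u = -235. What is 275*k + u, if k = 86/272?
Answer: -20135/136 ≈ -148.05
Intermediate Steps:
k = 43/136 (k = 86*(1/272) = 43/136 ≈ 0.31618)
275*k + u = 275*(43/136) - 235 = 11825/136 - 235 = -20135/136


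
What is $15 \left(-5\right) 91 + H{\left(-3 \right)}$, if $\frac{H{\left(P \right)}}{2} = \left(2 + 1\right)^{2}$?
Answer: $-6807$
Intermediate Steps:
$H{\left(P \right)} = 18$ ($H{\left(P \right)} = 2 \left(2 + 1\right)^{2} = 2 \cdot 3^{2} = 2 \cdot 9 = 18$)
$15 \left(-5\right) 91 + H{\left(-3 \right)} = 15 \left(-5\right) 91 + 18 = \left(-75\right) 91 + 18 = -6825 + 18 = -6807$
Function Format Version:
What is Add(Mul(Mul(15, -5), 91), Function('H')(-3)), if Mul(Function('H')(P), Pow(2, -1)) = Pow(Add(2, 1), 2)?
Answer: -6807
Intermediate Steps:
Function('H')(P) = 18 (Function('H')(P) = Mul(2, Pow(Add(2, 1), 2)) = Mul(2, Pow(3, 2)) = Mul(2, 9) = 18)
Add(Mul(Mul(15, -5), 91), Function('H')(-3)) = Add(Mul(Mul(15, -5), 91), 18) = Add(Mul(-75, 91), 18) = Add(-6825, 18) = -6807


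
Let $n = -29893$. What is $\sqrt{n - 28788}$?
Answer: $i \sqrt{58681} \approx 242.24 i$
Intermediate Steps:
$\sqrt{n - 28788} = \sqrt{-29893 - 28788} = \sqrt{-58681} = i \sqrt{58681}$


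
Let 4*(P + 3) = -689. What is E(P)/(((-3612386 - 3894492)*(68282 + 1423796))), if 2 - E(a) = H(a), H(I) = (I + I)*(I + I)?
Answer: 70199/6400484292848 ≈ 1.0968e-8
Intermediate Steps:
P = -701/4 (P = -3 + (¼)*(-689) = -3 - 689/4 = -701/4 ≈ -175.25)
H(I) = 4*I² (H(I) = (2*I)*(2*I) = 4*I²)
E(a) = 2 - 4*a²
E(P)/(((-3612386 - 3894492)*(68282 + 1423796))) = (2 - 4*(-701/4)²)/(((-3612386 - 3894492)*(68282 + 1423796))) = (2 - 4*491401/16)/((-7506878*1492078)) = (2 - 491401/4)/(-11200847512484) = -491393/4*(-1/11200847512484) = 70199/6400484292848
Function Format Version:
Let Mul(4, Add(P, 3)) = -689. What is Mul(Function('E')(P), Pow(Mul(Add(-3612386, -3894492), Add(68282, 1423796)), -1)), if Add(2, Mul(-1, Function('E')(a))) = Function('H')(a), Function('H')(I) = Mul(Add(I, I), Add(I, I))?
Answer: Rational(70199, 6400484292848) ≈ 1.0968e-8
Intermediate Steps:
P = Rational(-701, 4) (P = Add(-3, Mul(Rational(1, 4), -689)) = Add(-3, Rational(-689, 4)) = Rational(-701, 4) ≈ -175.25)
Function('H')(I) = Mul(4, Pow(I, 2)) (Function('H')(I) = Mul(Mul(2, I), Mul(2, I)) = Mul(4, Pow(I, 2)))
Function('E')(a) = Add(2, Mul(-4, Pow(a, 2))) (Function('E')(a) = Add(2, Mul(-1, Mul(4, Pow(a, 2)))) = Add(2, Mul(-4, Pow(a, 2))))
Mul(Function('E')(P), Pow(Mul(Add(-3612386, -3894492), Add(68282, 1423796)), -1)) = Mul(Add(2, Mul(-4, Pow(Rational(-701, 4), 2))), Pow(Mul(Add(-3612386, -3894492), Add(68282, 1423796)), -1)) = Mul(Add(2, Mul(-4, Rational(491401, 16))), Pow(Mul(-7506878, 1492078), -1)) = Mul(Add(2, Rational(-491401, 4)), Pow(-11200847512484, -1)) = Mul(Rational(-491393, 4), Rational(-1, 11200847512484)) = Rational(70199, 6400484292848)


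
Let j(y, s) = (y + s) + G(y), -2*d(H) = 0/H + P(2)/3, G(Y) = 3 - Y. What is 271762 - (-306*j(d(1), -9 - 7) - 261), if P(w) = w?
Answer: 268045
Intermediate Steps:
d(H) = -1/3 (d(H) = -(0/H + 2/3)/2 = -(0 + 2*(1/3))/2 = -(0 + 2/3)/2 = -1/2*2/3 = -1/3)
j(y, s) = 3 + s (j(y, s) = (y + s) + (3 - y) = (s + y) + (3 - y) = 3 + s)
271762 - (-306*j(d(1), -9 - 7) - 261) = 271762 - (-306*(3 + (-9 - 7)) - 261) = 271762 - (-306*(3 - 16) - 261) = 271762 - (-306*(-13) - 261) = 271762 - (3978 - 261) = 271762 - 1*3717 = 271762 - 3717 = 268045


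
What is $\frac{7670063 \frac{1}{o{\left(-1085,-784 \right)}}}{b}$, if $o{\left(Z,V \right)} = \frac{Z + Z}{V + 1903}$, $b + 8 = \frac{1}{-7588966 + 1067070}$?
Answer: $\frac{9329355371697052}{18870019455} \approx 4.944 \cdot 10^{5}$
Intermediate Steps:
$b = - \frac{52175169}{6521896}$ ($b = -8 + \frac{1}{-7588966 + 1067070} = -8 + \frac{1}{-6521896} = -8 - \frac{1}{6521896} = - \frac{52175169}{6521896} \approx -8.0$)
$o{\left(Z,V \right)} = \frac{2 Z}{1903 + V}$
$\frac{7670063 \frac{1}{o{\left(-1085,-784 \right)}}}{b} = \frac{7670063 \frac{1}{2 \left(-1085\right) \frac{1}{1903 - 784}}}{- \frac{52175169}{6521896}} = \frac{7670063}{2 \left(-1085\right) \frac{1}{1119}} \left(- \frac{6521896}{52175169}\right) = \frac{7670063}{- \frac{2170}{1119}} \left(- \frac{6521896}{52175169}\right) = 7670063 \left(- \frac{1119}{2170}\right) \left(- \frac{6521896}{52175169}\right) = \left(- \frac{8582800497}{2170}\right) \left(- \frac{6521896}{52175169}\right) = \frac{9329355371697052}{18870019455}$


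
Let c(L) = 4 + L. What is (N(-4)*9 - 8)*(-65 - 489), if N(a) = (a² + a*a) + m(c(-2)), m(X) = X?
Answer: -165092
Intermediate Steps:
N(a) = 2 + 2*a² (N(a) = (a² + a*a) + (4 - 2) = (a² + a²) + 2 = 2*a² + 2 = 2 + 2*a²)
(N(-4)*9 - 8)*(-65 - 489) = ((2 + 2*(-4)²)*9 - 8)*(-65 - 489) = ((2 + 2*16)*9 - 8)*(-554) = ((2 + 32)*9 - 8)*(-554) = (34*9 - 8)*(-554) = (306 - 8)*(-554) = 298*(-554) = -165092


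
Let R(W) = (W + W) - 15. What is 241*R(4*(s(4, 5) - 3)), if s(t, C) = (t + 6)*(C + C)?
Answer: 183401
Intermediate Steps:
s(t, C) = 2*C*(6 + t) (s(t, C) = (6 + t)*(2*C) = 2*C*(6 + t))
R(W) = -15 + 2*W (R(W) = 2*W - 15 = -15 + 2*W)
241*R(4*(s(4, 5) - 3)) = 241*(-15 + 2*(4*(2*5*(6 + 4) - 3))) = 241*(-15 + 2*(4*(2*5*10 - 3))) = 241*(-15 + 2*(4*(100 - 3))) = 241*(-15 + 2*(4*97)) = 241*(-15 + 2*388) = 241*(-15 + 776) = 241*761 = 183401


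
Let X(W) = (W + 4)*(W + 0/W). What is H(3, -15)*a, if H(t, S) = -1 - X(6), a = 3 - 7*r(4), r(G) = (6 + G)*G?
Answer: 16897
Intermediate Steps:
r(G) = G*(6 + G)
a = -277 (a = 3 - 28*(6 + 4) = 3 - 28*10 = 3 - 7*40 = 3 - 280 = -277)
X(W) = W*(4 + W) (X(W) = (4 + W)*(W + 0) = (4 + W)*W = W*(4 + W))
H(t, S) = -61 (H(t, S) = -1 - 6*(4 + 6) = -1 - 6*10 = -1 - 1*60 = -1 - 60 = -61)
H(3, -15)*a = -61*(-277) = 16897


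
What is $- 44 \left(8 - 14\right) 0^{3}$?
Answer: $0$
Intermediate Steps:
$- 44 \left(8 - 14\right) 0^{3} = - 44 \left(8 - 14\right) 0 = \left(-44\right) \left(-6\right) 0 = 264 \cdot 0 = 0$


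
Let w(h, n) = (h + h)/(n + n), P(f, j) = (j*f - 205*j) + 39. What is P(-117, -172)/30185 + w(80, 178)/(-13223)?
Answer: 65223183881/35523126695 ≈ 1.8361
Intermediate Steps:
P(f, j) = 39 - 205*j + f*j (P(f, j) = (f*j - 205*j) + 39 = (-205*j + f*j) + 39 = 39 - 205*j + f*j)
w(h, n) = h/n (w(h, n) = (2*h)/((2*n)) = (2*h)*(1/(2*n)) = h/n)
P(-117, -172)/30185 + w(80, 178)/(-13223) = (39 - 205*(-172) - 117*(-172))/30185 + (80/178)/(-13223) = (39 + 35260 + 20124)*(1/30185) + (80*(1/178))*(-1/13223) = 55423*(1/30185) + (40/89)*(-1/13223) = 55423/30185 - 40/1176847 = 65223183881/35523126695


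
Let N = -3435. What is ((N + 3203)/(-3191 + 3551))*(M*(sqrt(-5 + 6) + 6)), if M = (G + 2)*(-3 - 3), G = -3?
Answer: -406/15 ≈ -27.067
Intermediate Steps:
M = 6 (M = (-3 + 2)*(-3 - 3) = -1*(-6) = 6)
((N + 3203)/(-3191 + 3551))*(M*(sqrt(-5 + 6) + 6)) = ((-3435 + 3203)/(-3191 + 3551))*(6*(sqrt(-5 + 6) + 6)) = (-232/360)*(6*(sqrt(1) + 6)) = (-232*1/360)*(6*(1 + 6)) = -58*7/15 = -29/45*42 = -406/15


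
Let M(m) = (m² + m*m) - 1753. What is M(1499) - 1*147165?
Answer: 4345084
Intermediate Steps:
M(m) = -1753 + 2*m² (M(m) = (m² + m²) - 1753 = 2*m² - 1753 = -1753 + 2*m²)
M(1499) - 1*147165 = (-1753 + 2*1499²) - 1*147165 = (-1753 + 2*2247001) - 147165 = (-1753 + 4494002) - 147165 = 4492249 - 147165 = 4345084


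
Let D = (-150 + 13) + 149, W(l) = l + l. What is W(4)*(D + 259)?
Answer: 2168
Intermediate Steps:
W(l) = 2*l
D = 12 (D = -137 + 149 = 12)
W(4)*(D + 259) = (2*4)*(12 + 259) = 8*271 = 2168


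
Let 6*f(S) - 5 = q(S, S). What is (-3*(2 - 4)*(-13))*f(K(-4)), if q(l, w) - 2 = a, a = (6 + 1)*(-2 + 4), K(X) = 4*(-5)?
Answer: -273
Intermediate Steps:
K(X) = -20
a = 14 (a = 7*2 = 14)
q(l, w) = 16 (q(l, w) = 2 + 14 = 16)
f(S) = 7/2 (f(S) = ⅚ + (⅙)*16 = ⅚ + 8/3 = 7/2)
(-3*(2 - 4)*(-13))*f(K(-4)) = (-3*(2 - 4)*(-13))*(7/2) = (-3*(-2)*(-13))*(7/2) = (6*(-13))*(7/2) = -78*7/2 = -273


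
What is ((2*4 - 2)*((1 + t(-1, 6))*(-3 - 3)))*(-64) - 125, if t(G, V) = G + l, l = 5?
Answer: 11395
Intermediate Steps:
t(G, V) = 5 + G (t(G, V) = G + 5 = 5 + G)
((2*4 - 2)*((1 + t(-1, 6))*(-3 - 3)))*(-64) - 125 = ((2*4 - 2)*((1 + (5 - 1))*(-3 - 3)))*(-64) - 125 = ((8 - 2)*((1 + 4)*(-6)))*(-64) - 125 = (6*(5*(-6)))*(-64) - 125 = (6*(-30))*(-64) - 125 = -180*(-64) - 125 = 11520 - 125 = 11395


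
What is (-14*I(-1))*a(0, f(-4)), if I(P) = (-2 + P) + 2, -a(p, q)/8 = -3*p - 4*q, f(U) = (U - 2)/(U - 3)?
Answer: 384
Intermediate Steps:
f(U) = (-2 + U)/(-3 + U)
a(p, q) = 24*p + 32*q (a(p, q) = -8*(-3*p - 4*q) = -8*(-4*q - 3*p) = 24*p + 32*q)
I(P) = P
(-14*I(-1))*a(0, f(-4)) = (-14*(-1))*(24*0 + 32*((-2 - 4)/(-3 - 4))) = 14*(0 + 32*(-6/(-7))) = 14*(0 + 32*(-⅐*(-6))) = 14*(0 + 32*(6/7)) = 14*(0 + 192/7) = 14*(192/7) = 384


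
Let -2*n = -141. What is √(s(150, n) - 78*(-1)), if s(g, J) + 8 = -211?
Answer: I*√141 ≈ 11.874*I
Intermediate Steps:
n = 141/2 (n = -½*(-141) = 141/2 ≈ 70.500)
s(g, J) = -219 (s(g, J) = -8 - 211 = -219)
√(s(150, n) - 78*(-1)) = √(-219 - 78*(-1)) = √(-219 + 78) = √(-141) = I*√141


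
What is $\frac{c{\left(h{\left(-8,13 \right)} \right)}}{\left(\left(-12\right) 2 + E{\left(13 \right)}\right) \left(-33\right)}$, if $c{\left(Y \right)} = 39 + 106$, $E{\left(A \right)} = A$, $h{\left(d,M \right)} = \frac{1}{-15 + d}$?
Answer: $\frac{145}{363} \approx 0.39945$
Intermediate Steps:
$c{\left(Y \right)} = 145$
$\frac{c{\left(h{\left(-8,13 \right)} \right)}}{\left(\left(-12\right) 2 + E{\left(13 \right)}\right) \left(-33\right)} = \frac{145}{\left(\left(-12\right) 2 + 13\right) \left(-33\right)} = \frac{145}{\left(-24 + 13\right) \left(-33\right)} = \frac{145}{\left(-11\right) \left(-33\right)} = \frac{145}{363}$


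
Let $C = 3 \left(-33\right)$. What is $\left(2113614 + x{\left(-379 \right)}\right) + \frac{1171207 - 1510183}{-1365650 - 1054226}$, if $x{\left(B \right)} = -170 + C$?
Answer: $\frac{1278508296049}{604969} \approx 2.1133 \cdot 10^{6}$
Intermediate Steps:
$C = -99$
$x{\left(B \right)} = -269$ ($x{\left(B \right)} = -170 - 99 = -269$)
$\left(2113614 + x{\left(-379 \right)}\right) + \frac{1171207 - 1510183}{-1365650 - 1054226} = \left(2113614 - 269\right) + \frac{1171207 - 1510183}{-1365650 - 1054226} = 2113345 - \frac{338976}{-2419876} = 2113345 - - \frac{84744}{604969} = 2113345 + \frac{84744}{604969} = \frac{1278508296049}{604969}$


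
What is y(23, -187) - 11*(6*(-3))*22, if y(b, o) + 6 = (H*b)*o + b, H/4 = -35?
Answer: 606513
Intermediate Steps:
H = -140 (H = 4*(-35) = -140)
y(b, o) = -6 + b - 140*b*o (y(b, o) = -6 + ((-140*b)*o + b) = -6 + (-140*b*o + b) = -6 + (b - 140*b*o) = -6 + b - 140*b*o)
y(23, -187) - 11*(6*(-3))*22 = (-6 + 23 - 140*23*(-187)) - 11*(6*(-3))*22 = (-6 + 23 + 602140) - 11*(-18)*22 = 602157 - (-198)*22 = 602157 - 1*(-4356) = 602157 + 4356 = 606513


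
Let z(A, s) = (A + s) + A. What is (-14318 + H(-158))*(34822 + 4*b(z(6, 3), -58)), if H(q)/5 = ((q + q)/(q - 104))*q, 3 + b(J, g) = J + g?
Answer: -69292556964/131 ≈ -5.2895e+8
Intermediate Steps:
z(A, s) = s + 2*A
b(J, g) = -3 + J + g (b(J, g) = -3 + (J + g) = -3 + J + g)
H(q) = 10*q²/(-104 + q) (H(q) = 5*(((q + q)/(q - 104))*q) = 5*(((2*q)/(-104 + q))*q) = 5*((2*q/(-104 + q))*q) = 5*(2*q²/(-104 + q)) = 10*q²/(-104 + q))
(-14318 + H(-158))*(34822 + 4*b(z(6, 3), -58)) = (-14318 + 10*(-158)²/(-104 - 158))*(34822 + 4*(-3 + (3 + 2*6) - 58)) = (-14318 + 10*24964/(-262))*(34822 + 4*(-3 + (3 + 12) - 58)) = (-14318 + 10*24964*(-1/262))*(34822 + 4*(-3 + 15 - 58)) = (-14318 - 124820/131)*(34822 + 4*(-46)) = -2000478*(34822 - 184)/131 = -2000478/131*34638 = -69292556964/131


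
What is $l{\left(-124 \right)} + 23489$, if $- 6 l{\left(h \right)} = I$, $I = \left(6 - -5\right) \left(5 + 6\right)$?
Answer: $\frac{140813}{6} \approx 23469.0$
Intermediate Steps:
$I = 121$ ($I = \left(6 + 5\right) 11 = 11 \cdot 11 = 121$)
$l{\left(h \right)} = - \frac{121}{6}$ ($l{\left(h \right)} = \left(- \frac{1}{6}\right) 121 = - \frac{121}{6}$)
$l{\left(-124 \right)} + 23489 = - \frac{121}{6} + 23489 = \frac{140813}{6}$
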